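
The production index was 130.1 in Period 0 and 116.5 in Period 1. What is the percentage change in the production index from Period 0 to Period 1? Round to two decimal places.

-10.45%

Change = (116.5 − 130.1) / 130.1 × 100
       = -13.6 / 130.1 × 100 = -10.4535%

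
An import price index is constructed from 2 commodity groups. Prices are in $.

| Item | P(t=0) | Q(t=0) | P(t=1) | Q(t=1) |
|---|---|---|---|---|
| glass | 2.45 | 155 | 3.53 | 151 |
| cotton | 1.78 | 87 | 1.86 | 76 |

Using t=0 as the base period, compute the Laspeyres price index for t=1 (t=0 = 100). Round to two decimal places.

Laspeyres price index uses base-period quantities as weights.
ΣP(t=1)·Q(t=0) = 3.53×155 + 1.86×87 = 547.15 + 161.82 = 708.97
ΣP(t=0)·Q(t=0) = 2.45×155 + 1.78×87 = 379.75 + 154.86 = 534.61
Index = 708.97 / 534.61 × 100 = 132.6144

132.61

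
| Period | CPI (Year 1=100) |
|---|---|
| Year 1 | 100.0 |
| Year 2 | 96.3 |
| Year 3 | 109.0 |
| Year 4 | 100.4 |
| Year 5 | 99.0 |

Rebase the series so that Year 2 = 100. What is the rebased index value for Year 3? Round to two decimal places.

113.19

Rebased(Year 3) = 109.0 / 96.3 × 100 = 113.1880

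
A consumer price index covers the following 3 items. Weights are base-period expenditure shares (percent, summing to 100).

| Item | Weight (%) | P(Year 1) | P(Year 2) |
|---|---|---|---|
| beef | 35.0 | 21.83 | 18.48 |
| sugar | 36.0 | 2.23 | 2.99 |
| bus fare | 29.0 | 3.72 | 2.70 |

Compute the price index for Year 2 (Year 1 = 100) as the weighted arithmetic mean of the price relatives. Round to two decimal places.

beef: 35.0 × (18.48/21.83) = 35.0 × 0.846541 = 29.6290
sugar: 36.0 × (2.99/2.23) = 36.0 × 1.340807 = 48.2691
bus fare: 29.0 × (2.70/3.72) = 29.0 × 0.725806 = 21.0484
Index = Σ wᵢ·(p₁ᵢ/p₀ᵢ) = 29.6290 + 48.2691 + 21.0484 = 98.9464

98.95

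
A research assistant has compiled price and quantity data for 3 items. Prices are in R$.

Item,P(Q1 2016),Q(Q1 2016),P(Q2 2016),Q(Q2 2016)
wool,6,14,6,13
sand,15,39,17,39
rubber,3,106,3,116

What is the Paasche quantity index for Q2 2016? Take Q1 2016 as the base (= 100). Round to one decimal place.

Paasche quantity index uses current-period prices as weights.
ΣP(Q2 2016)·Q(Q2 2016) = 6×13 + 17×39 + 3×116 = 78 + 663 + 348 = 1089
ΣP(Q2 2016)·Q(Q1 2016) = 6×14 + 17×39 + 3×106 = 84 + 663 + 318 = 1065
Index = 1089 / 1065 × 100 = 102.2535

102.3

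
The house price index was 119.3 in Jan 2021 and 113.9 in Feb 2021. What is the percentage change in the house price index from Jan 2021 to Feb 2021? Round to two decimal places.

Change = (113.9 − 119.3) / 119.3 × 100
       = -5.4 / 119.3 × 100 = -4.5264%

-4.53%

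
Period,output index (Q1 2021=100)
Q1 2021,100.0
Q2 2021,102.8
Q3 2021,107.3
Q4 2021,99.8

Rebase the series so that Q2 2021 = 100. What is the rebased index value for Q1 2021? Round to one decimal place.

97.3

Rebased(Q1 2021) = 100.0 / 102.8 × 100 = 97.2763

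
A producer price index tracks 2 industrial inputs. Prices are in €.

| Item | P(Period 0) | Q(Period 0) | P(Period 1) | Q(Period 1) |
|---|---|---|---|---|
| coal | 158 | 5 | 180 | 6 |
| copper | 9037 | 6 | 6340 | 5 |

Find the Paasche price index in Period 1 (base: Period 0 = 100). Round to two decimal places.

71.06

Paasche price index uses current-period quantities as weights.
ΣP(Period 1)·Q(Period 1) = 180×6 + 6340×5 = 1080 + 31700 = 32780
ΣP(Period 0)·Q(Period 1) = 158×6 + 9037×5 = 948 + 45185 = 46133
Index = 32780 / 46133 × 100 = 71.0554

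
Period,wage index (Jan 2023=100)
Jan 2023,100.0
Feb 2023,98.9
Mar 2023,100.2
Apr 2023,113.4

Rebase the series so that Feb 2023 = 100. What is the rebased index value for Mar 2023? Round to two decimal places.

Rebased(Mar 2023) = 100.2 / 98.9 × 100 = 101.3145

101.31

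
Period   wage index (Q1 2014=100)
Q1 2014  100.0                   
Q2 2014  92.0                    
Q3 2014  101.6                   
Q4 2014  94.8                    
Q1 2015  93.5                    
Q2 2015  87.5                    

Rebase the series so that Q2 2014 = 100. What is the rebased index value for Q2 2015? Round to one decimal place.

95.1

Rebased(Q2 2015) = 87.5 / 92.0 × 100 = 95.1087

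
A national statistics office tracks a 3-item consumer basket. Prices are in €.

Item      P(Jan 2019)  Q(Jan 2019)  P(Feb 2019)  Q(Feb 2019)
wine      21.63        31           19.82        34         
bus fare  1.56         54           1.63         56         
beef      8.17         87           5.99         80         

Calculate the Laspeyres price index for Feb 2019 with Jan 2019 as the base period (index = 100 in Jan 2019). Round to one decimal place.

83.5

Laspeyres price index uses base-period quantities as weights.
ΣP(Feb 2019)·Q(Jan 2019) = 19.82×31 + 1.63×54 + 5.99×87 = 614.42 + 88.02 + 521.13 = 1223.57
ΣP(Jan 2019)·Q(Jan 2019) = 21.63×31 + 1.56×54 + 8.17×87 = 670.53 + 84.24 + 710.79 = 1465.56
Index = 1223.57 / 1465.56 × 100 = 83.4882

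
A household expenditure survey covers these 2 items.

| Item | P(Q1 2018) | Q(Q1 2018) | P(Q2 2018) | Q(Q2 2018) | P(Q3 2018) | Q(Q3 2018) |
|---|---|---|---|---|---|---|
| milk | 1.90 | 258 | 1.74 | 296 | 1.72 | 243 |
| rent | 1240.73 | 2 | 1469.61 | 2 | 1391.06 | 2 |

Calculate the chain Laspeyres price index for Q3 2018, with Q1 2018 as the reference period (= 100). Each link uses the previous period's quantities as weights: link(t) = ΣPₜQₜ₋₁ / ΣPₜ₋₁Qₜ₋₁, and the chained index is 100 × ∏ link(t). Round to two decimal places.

Link Q1 2018→Q2 2018:
ΣP(Q2 2018)Q(Q1 2018) = 1.74×258 + 1469.61×2 = 448.92 + 2939.22 = 3388.14
ΣP(Q1 2018)Q(Q1 2018) = 1.90×258 + 1240.73×2 = 490.2 + 2481.46 = 2971.66
link = 3388.14/2971.66 = 1.140151
Link Q2 2018→Q3 2018:
ΣP(Q3 2018)Q(Q2 2018) = 1.72×296 + 1391.06×2 = 509.12 + 2782.12 = 3291.24
ΣP(Q2 2018)Q(Q2 2018) = 1.74×296 + 1469.61×2 = 515.04 + 2939.22 = 3454.26
link = 3291.24/3454.26 = 0.952806
Chained index = 100 × 1.140151 × 0.952806 = 108.6342

108.63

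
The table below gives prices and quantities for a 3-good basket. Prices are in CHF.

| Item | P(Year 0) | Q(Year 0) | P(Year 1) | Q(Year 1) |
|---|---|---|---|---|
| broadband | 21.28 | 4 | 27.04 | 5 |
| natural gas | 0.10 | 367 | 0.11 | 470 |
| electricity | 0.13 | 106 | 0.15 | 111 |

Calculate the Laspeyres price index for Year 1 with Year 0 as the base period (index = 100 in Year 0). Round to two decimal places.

121.26

Laspeyres price index uses base-period quantities as weights.
ΣP(Year 1)·Q(Year 0) = 27.04×4 + 0.11×367 + 0.15×106 = 108.16 + 40.37 + 15.9 = 164.43
ΣP(Year 0)·Q(Year 0) = 21.28×4 + 0.10×367 + 0.13×106 = 85.12 + 36.7 + 13.78 = 135.6
Index = 164.43 / 135.6 × 100 = 121.2611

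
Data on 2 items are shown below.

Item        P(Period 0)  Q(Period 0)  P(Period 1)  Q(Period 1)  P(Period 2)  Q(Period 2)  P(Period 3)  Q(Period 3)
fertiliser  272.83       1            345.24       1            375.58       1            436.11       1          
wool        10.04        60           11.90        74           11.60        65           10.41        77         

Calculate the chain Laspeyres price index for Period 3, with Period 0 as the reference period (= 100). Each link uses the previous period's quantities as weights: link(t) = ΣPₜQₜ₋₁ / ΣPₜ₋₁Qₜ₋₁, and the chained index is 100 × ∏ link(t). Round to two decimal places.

120.01

Link Period 0→Period 1:
ΣP(Period 1)Q(Period 0) = 345.24×1 + 11.90×60 = 345.24 + 714 = 1059.24
ΣP(Period 0)Q(Period 0) = 272.83×1 + 10.04×60 = 272.83 + 602.4 = 875.23
link = 1059.24/875.23 = 1.210242
Link Period 1→Period 2:
ΣP(Period 2)Q(Period 1) = 375.58×1 + 11.60×74 = 375.58 + 858.4 = 1233.98
ΣP(Period 1)Q(Period 1) = 345.24×1 + 11.90×74 = 345.24 + 880.6 = 1225.84
link = 1233.98/1225.84 = 1.006640
Link Period 2→Period 3:
ΣP(Period 3)Q(Period 2) = 436.11×1 + 10.41×65 = 436.11 + 676.65 = 1112.76
ΣP(Period 2)Q(Period 2) = 375.58×1 + 11.60×65 = 375.58 + 754 = 1129.58
link = 1112.76/1129.58 = 0.985110
Chained index = 100 × 1.210242 × 1.006640 × 0.985110 = 120.0138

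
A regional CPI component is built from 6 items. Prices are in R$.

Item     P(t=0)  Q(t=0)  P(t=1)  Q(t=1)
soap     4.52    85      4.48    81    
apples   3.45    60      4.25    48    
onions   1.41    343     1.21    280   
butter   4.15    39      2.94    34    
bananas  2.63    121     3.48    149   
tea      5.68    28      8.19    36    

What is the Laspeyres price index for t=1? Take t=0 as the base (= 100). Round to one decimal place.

105.9

Laspeyres price index uses base-period quantities as weights.
ΣP(t=1)·Q(t=0) = 4.48×85 + 4.25×60 + 1.21×343 + 2.94×39 + 3.48×121 + 8.19×28 = 380.8 + 255 + 415.03 + 114.66 + 421.08 + 229.32 = 1815.89
ΣP(t=0)·Q(t=0) = 4.52×85 + 3.45×60 + 1.41×343 + 4.15×39 + 2.63×121 + 5.68×28 = 384.2 + 207 + 483.63 + 161.85 + 318.23 + 159.04 = 1713.95
Index = 1815.89 / 1713.95 × 100 = 105.9477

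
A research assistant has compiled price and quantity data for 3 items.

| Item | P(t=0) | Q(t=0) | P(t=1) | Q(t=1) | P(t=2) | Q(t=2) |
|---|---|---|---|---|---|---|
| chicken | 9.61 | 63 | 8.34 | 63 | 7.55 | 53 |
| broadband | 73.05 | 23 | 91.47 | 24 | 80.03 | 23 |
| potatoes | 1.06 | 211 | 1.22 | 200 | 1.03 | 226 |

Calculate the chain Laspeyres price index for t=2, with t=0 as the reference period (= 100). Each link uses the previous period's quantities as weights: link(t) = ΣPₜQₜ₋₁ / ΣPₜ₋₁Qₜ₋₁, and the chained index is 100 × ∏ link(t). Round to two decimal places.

100.98

Link t=0→t=1:
ΣP(t=1)Q(t=0) = 8.34×63 + 91.47×23 + 1.22×211 = 525.42 + 2103.81 + 257.42 = 2886.65
ΣP(t=0)Q(t=0) = 9.61×63 + 73.05×23 + 1.06×211 = 605.43 + 1680.15 + 223.66 = 2509.24
link = 2886.65/2509.24 = 1.150408
Link t=1→t=2:
ΣP(t=2)Q(t=1) = 7.55×63 + 80.03×24 + 1.03×200 = 475.65 + 1920.72 + 206 = 2602.37
ΣP(t=1)Q(t=1) = 8.34×63 + 91.47×24 + 1.22×200 = 525.42 + 2195.28 + 244 = 2964.7
link = 2602.37/2964.7 = 0.877785
Chained index = 100 × 1.150408 × 0.877785 = 100.9811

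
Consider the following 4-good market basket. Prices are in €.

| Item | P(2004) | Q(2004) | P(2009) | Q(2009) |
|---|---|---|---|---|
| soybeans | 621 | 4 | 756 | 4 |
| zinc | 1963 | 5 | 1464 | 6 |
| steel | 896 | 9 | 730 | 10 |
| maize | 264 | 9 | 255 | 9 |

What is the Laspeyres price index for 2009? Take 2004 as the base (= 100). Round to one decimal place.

84.5

Laspeyres price index uses base-period quantities as weights.
ΣP(2009)·Q(2004) = 756×4 + 1464×5 + 730×9 + 255×9 = 3024 + 7320 + 6570 + 2295 = 19209
ΣP(2004)·Q(2004) = 621×4 + 1963×5 + 896×9 + 264×9 = 2484 + 9815 + 8064 + 2376 = 22739
Index = 19209 / 22739 × 100 = 84.4760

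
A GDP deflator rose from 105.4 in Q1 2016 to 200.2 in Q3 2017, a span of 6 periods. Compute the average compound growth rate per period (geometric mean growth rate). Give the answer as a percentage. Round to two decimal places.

11.29%

Growth factor = (200.2/105.4)^(1/6) = (1.899431)^(1/6) = 1.112852
Growth rate = 1.112852 − 1 = 0.112852 = 11.2852%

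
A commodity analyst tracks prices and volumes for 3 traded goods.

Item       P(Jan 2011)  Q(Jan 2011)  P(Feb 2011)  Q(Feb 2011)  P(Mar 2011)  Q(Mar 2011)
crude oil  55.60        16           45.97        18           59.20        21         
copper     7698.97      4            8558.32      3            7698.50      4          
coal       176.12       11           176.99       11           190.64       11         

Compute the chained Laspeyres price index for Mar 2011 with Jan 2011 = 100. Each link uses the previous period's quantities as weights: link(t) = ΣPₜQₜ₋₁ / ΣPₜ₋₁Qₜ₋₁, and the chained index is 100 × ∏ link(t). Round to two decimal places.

Link Jan 2011→Feb 2011:
ΣP(Feb 2011)Q(Jan 2011) = 45.97×16 + 8558.32×4 + 176.99×11 = 735.52 + 34233.28 + 1946.89 = 36915.69
ΣP(Jan 2011)Q(Jan 2011) = 55.60×16 + 7698.97×4 + 176.12×11 = 889.6 + 30795.88 + 1937.32 = 33622.8
link = 36915.69/33622.8 = 1.097936
Link Feb 2011→Mar 2011:
ΣP(Mar 2011)Q(Feb 2011) = 59.20×18 + 7698.50×3 + 190.64×11 = 1065.6 + 23095.5 + 2097.04 = 26258.14
ΣP(Feb 2011)Q(Feb 2011) = 45.97×18 + 8558.32×3 + 176.99×11 = 827.46 + 25674.96 + 1946.89 = 28449.31
link = 26258.14/28449.31 = 0.922980
Chained index = 100 × 1.097936 × 0.922980 = 101.3373

101.34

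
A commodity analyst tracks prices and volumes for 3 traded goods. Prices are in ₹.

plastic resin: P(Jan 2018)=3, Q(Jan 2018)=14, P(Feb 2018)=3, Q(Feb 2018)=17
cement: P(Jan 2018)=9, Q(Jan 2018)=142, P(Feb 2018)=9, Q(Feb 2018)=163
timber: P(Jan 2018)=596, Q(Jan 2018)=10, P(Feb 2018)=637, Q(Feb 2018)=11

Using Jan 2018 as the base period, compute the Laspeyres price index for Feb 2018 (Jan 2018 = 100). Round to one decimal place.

105.6

Laspeyres price index uses base-period quantities as weights.
ΣP(Feb 2018)·Q(Jan 2018) = 3×14 + 9×142 + 637×10 = 42 + 1278 + 6370 = 7690
ΣP(Jan 2018)·Q(Jan 2018) = 3×14 + 9×142 + 596×10 = 42 + 1278 + 5960 = 7280
Index = 7690 / 7280 × 100 = 105.6319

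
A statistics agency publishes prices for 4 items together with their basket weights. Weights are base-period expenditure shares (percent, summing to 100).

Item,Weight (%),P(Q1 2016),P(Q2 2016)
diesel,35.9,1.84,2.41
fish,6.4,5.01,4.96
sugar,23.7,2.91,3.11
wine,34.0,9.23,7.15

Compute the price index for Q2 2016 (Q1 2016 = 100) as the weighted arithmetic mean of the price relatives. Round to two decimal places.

105.02

diesel: 35.9 × (2.41/1.84) = 35.9 × 1.309783 = 47.0212
fish: 6.4 × (4.96/5.01) = 6.4 × 0.990020 = 6.3361
sugar: 23.7 × (3.11/2.91) = 23.7 × 1.068729 = 25.3289
wine: 34.0 × (7.15/9.23) = 34.0 × 0.774648 = 26.3380
Index = Σ wᵢ·(p₁ᵢ/p₀ᵢ) = 47.0212 + 6.3361 + 25.3289 + 26.3380 = 105.0242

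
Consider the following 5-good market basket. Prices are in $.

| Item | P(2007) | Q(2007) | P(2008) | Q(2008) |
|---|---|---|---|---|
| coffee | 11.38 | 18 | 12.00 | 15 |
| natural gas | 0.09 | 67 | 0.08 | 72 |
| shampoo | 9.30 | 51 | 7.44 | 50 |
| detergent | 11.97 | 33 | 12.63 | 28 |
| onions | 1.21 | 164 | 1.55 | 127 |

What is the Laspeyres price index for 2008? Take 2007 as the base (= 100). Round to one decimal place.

99.5

Laspeyres price index uses base-period quantities as weights.
ΣP(2008)·Q(2007) = 12.00×18 + 0.08×67 + 7.44×51 + 12.63×33 + 1.55×164 = 216 + 5.36 + 379.44 + 416.79 + 254.2 = 1271.79
ΣP(2007)·Q(2007) = 11.38×18 + 0.09×67 + 9.30×51 + 11.97×33 + 1.21×164 = 204.84 + 6.03 + 474.3 + 395.01 + 198.44 = 1278.62
Index = 1271.79 / 1278.62 × 100 = 99.4658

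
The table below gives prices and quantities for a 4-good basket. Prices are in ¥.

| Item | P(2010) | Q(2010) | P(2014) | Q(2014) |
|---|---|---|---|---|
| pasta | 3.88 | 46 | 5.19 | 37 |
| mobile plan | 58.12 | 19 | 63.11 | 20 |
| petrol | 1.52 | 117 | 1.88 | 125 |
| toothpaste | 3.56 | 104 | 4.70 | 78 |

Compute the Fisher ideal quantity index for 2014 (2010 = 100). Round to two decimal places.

Laspeyres component (base-period weights):
ΣP(2010)Q(2014) = 3.88×37 + 58.12×20 + 1.52×125 + 3.56×78 = 143.56 + 1162.4 + 190 + 277.68 = 1773.64
ΣP(2010)Q(2010) = 3.88×46 + 58.12×19 + 1.52×117 + 3.56×104 = 178.48 + 1104.28 + 177.84 + 370.24 = 1830.84
L = 1773.64 / 1830.84 × 100 = 96.8758
Paasche component (current-period weights):
ΣP(2014)Q(2014) = 5.19×37 + 63.11×20 + 1.88×125 + 4.70×78 = 192.03 + 1262.2 + 235 + 366.6 = 2055.83
ΣP(2014)Q(2010) = 5.19×46 + 63.11×19 + 1.88×117 + 4.70×104 = 238.74 + 1199.09 + 219.96 + 488.8 = 2146.59
P = 2055.83 / 2146.59 × 100 = 95.7719
Fisher = √(L × P) = √(96.8758 × 95.7719) = 96.3222

96.32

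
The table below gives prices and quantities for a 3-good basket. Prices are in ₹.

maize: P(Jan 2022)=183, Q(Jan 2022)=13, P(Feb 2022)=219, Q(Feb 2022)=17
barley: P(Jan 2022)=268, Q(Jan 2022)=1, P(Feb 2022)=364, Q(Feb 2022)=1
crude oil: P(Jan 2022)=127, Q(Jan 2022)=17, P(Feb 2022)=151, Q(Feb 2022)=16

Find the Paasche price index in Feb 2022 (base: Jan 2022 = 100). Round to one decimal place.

Paasche price index uses current-period quantities as weights.
ΣP(Feb 2022)·Q(Feb 2022) = 219×17 + 364×1 + 151×16 = 3723 + 364 + 2416 = 6503
ΣP(Jan 2022)·Q(Feb 2022) = 183×17 + 268×1 + 127×16 = 3111 + 268 + 2032 = 5411
Index = 6503 / 5411 × 100 = 120.1811

120.2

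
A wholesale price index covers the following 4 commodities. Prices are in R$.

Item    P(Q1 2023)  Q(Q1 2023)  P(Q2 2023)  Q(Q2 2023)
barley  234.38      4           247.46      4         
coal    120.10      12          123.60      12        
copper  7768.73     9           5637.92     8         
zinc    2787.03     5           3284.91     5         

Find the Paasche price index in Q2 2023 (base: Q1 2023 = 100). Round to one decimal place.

81.6

Paasche price index uses current-period quantities as weights.
ΣP(Q2 2023)·Q(Q2 2023) = 247.46×4 + 123.60×12 + 5637.92×8 + 3284.91×5 = 989.84 + 1483.2 + 45103.36 + 16424.55 = 64000.95
ΣP(Q1 2023)·Q(Q2 2023) = 234.38×4 + 120.10×12 + 7768.73×8 + 2787.03×5 = 937.52 + 1441.2 + 62149.84 + 13935.15 = 78463.71
Index = 64000.95 / 78463.71 × 100 = 81.5676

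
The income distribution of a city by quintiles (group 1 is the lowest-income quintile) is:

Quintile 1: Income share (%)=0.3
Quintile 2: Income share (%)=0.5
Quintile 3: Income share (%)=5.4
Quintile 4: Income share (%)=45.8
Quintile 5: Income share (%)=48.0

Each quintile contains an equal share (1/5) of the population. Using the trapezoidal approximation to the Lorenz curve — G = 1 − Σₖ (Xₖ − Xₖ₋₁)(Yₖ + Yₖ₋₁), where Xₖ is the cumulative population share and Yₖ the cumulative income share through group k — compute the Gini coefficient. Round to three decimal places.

Cumulative income shares Yₖ: 0.0030, 0.0080, 0.0620, 0.5200, 1.0000
Σ (Xₖ−Xₖ₋₁)(Yₖ+Yₖ₋₁) = (1/5)(0.0030+0.0000) + (1/5)(0.0080+0.0030) + (1/5)(0.0620+0.0080) + (1/5)(0.5200+0.0620) + (1/5)(1.0000+0.5200)
  = 0.0006 + 0.0022 + 0.0140 + 0.1164 + 0.3040 = 0.4372
G = 1 − 0.4372 = 0.5628

0.563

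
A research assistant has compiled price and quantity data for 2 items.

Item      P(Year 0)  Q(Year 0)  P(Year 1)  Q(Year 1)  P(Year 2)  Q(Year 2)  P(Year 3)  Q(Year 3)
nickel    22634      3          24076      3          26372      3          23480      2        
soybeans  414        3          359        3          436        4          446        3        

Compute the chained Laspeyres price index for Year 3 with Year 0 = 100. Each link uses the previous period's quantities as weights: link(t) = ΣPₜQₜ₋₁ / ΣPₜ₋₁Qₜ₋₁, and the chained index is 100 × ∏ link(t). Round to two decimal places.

103.89

Link Year 0→Year 1:
ΣP(Year 1)Q(Year 0) = 24076×3 + 359×3 = 72228 + 1077 = 73305
ΣP(Year 0)Q(Year 0) = 22634×3 + 414×3 = 67902 + 1242 = 69144
link = 73305/69144 = 1.060179
Link Year 1→Year 2:
ΣP(Year 2)Q(Year 1) = 26372×3 + 436×3 = 79116 + 1308 = 80424
ΣP(Year 1)Q(Year 1) = 24076×3 + 359×3 = 72228 + 1077 = 73305
link = 80424/73305 = 1.097115
Link Year 2→Year 3:
ΣP(Year 3)Q(Year 2) = 23480×3 + 446×4 = 70440 + 1784 = 72224
ΣP(Year 2)Q(Year 2) = 26372×3 + 436×4 = 79116 + 1744 = 80860
link = 72224/80860 = 0.893198
Chained index = 100 × 1.060179 × 1.097115 × 0.893198 = 103.8912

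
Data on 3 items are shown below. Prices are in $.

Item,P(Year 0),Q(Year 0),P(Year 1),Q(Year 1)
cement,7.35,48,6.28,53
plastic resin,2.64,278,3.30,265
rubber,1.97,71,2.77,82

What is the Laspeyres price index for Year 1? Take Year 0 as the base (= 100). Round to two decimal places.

Laspeyres price index uses base-period quantities as weights.
ΣP(Year 1)·Q(Year 0) = 6.28×48 + 3.30×278 + 2.77×71 = 301.44 + 917.4 + 196.67 = 1415.51
ΣP(Year 0)·Q(Year 0) = 7.35×48 + 2.64×278 + 1.97×71 = 352.8 + 733.92 + 139.87 = 1226.59
Index = 1415.51 / 1226.59 × 100 = 115.4020

115.40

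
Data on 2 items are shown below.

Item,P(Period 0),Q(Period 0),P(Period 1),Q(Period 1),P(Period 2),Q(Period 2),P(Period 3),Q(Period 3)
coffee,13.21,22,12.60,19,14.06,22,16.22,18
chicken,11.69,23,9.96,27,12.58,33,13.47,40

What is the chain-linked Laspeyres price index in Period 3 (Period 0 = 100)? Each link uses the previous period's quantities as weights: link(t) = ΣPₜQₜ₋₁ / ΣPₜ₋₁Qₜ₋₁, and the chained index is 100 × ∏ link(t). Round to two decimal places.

119.49

Link Period 0→Period 1:
ΣP(Period 1)Q(Period 0) = 12.60×22 + 9.96×23 = 277.2 + 229.08 = 506.28
ΣP(Period 0)Q(Period 0) = 13.21×22 + 11.69×23 = 290.62 + 268.87 = 559.49
link = 506.28/559.49 = 0.904896
Link Period 1→Period 2:
ΣP(Period 2)Q(Period 1) = 14.06×19 + 12.58×27 = 267.14 + 339.66 = 606.8
ΣP(Period 1)Q(Period 1) = 12.60×19 + 9.96×27 = 239.4 + 268.92 = 508.32
link = 606.8/508.32 = 1.193736
Link Period 2→Period 3:
ΣP(Period 3)Q(Period 2) = 16.22×22 + 13.47×33 = 356.84 + 444.51 = 801.35
ΣP(Period 2)Q(Period 2) = 14.06×22 + 12.58×33 = 309.32 + 415.14 = 724.46
link = 801.35/724.46 = 1.106134
Chained index = 100 × 0.904896 × 1.193736 × 1.106134 = 119.4853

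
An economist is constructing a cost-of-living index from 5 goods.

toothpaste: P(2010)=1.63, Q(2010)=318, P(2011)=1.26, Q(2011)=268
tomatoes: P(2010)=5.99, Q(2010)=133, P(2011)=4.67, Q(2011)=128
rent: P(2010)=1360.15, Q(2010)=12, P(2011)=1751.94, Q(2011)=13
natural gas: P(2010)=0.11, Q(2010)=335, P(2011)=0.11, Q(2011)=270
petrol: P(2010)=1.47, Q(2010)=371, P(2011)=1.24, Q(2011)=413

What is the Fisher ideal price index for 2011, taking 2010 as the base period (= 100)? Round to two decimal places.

123.98

Laspeyres component (base-period weights):
ΣP(2011)Q(2010) = 1.26×318 + 4.67×133 + 1751.94×12 + 0.11×335 + 1.24×371 = 400.68 + 621.11 + 21023.28 + 36.85 + 460.04 = 22541.96
ΣP(2010)Q(2010) = 1.63×318 + 5.99×133 + 1360.15×12 + 0.11×335 + 1.47×371 = 518.34 + 796.67 + 16321.8 + 36.85 + 545.37 = 18219.03
L = 22541.96 / 18219.03 × 100 = 123.7276
Paasche component (current-period weights):
ΣP(2011)Q(2011) = 1.26×268 + 4.67×128 + 1751.94×13 + 0.11×270 + 1.24×413 = 337.68 + 597.76 + 22775.22 + 29.7 + 512.12 = 24252.48
ΣP(2010)Q(2011) = 1.63×268 + 5.99×128 + 1360.15×13 + 0.11×270 + 1.47×413 = 436.84 + 766.72 + 17681.95 + 29.7 + 607.11 = 19522.32
P = 24252.48 / 19522.32 × 100 = 124.2295
Fisher = √(L × P) = √(123.7276 × 124.2295) = 123.9783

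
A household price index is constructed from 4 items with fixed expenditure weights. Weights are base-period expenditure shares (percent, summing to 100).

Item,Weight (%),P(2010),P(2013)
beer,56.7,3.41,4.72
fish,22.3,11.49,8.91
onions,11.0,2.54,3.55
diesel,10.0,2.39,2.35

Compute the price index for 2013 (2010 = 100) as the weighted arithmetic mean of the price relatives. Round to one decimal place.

beer: 56.7 × (4.72/3.41) = 56.7 × 1.384164 = 78.4821
fish: 22.3 × (8.91/11.49) = 22.3 × 0.775457 = 17.2927
onions: 11.0 × (3.55/2.54) = 11.0 × 1.397638 = 15.3740
diesel: 10.0 × (2.35/2.39) = 10.0 × 0.983264 = 9.8326
Index = Σ wᵢ·(p₁ᵢ/p₀ᵢ) = 78.4821 + 17.2927 + 15.3740 + 9.8326 = 120.9815

121.0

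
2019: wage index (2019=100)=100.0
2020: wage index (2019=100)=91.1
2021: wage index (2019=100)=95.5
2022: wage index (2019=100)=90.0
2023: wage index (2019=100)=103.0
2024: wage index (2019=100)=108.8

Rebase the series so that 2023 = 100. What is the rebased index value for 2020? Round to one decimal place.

88.4

Rebased(2020) = 91.1 / 103.0 × 100 = 88.4466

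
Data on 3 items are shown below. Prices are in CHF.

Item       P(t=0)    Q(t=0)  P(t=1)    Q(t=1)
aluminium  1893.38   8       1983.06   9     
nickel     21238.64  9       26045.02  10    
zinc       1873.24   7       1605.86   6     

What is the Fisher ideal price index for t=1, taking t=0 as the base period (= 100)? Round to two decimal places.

119.41

Laspeyres component (base-period weights):
ΣP(t=1)Q(t=0) = 1983.06×8 + 26045.02×9 + 1605.86×7 = 15864.48 + 234405.18 + 11241.02 = 261510.68
ΣP(t=0)Q(t=0) = 1893.38×8 + 21238.64×9 + 1873.24×7 = 15147.04 + 191147.76 + 13112.68 = 219407.48
L = 261510.68 / 219407.48 × 100 = 119.1895
Paasche component (current-period weights):
ΣP(t=1)Q(t=1) = 1983.06×9 + 26045.02×10 + 1605.86×6 = 17847.54 + 260450.2 + 9635.16 = 287932.9
ΣP(t=0)Q(t=1) = 1893.38×9 + 21238.64×10 + 1873.24×6 = 17040.42 + 212386.4 + 11239.44 = 240666.26
P = 287932.9 / 240666.26 × 100 = 119.6399
Fisher = √(L × P) = √(119.1895 × 119.6399) = 119.4145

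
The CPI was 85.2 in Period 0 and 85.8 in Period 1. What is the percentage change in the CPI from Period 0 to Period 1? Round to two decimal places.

Change = (85.8 − 85.2) / 85.2 × 100
       = 0.6 / 85.2 × 100 = 0.7042%

0.70%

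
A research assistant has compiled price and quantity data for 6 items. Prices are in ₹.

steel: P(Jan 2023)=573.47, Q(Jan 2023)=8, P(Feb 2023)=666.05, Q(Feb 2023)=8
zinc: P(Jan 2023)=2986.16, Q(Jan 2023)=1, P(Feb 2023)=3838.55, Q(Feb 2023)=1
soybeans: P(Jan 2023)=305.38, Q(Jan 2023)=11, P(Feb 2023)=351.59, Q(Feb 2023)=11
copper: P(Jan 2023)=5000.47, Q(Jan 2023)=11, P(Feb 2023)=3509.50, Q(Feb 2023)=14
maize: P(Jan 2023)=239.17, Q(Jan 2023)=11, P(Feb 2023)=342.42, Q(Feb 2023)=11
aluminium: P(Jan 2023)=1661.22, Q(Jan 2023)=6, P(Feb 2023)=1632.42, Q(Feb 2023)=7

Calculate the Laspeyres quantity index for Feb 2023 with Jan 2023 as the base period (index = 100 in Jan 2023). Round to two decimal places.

Laspeyres quantity index uses base-period prices as weights.
ΣP(Jan 2023)·Q(Feb 2023) = 573.47×8 + 2986.16×1 + 305.38×11 + 5000.47×14 + 239.17×11 + 1661.22×7 = 4587.76 + 2986.16 + 3359.18 + 70006.58 + 2630.87 + 11628.54 = 95199.09
ΣP(Jan 2023)·Q(Jan 2023) = 573.47×8 + 2986.16×1 + 305.38×11 + 5000.47×11 + 239.17×11 + 1661.22×6 = 4587.76 + 2986.16 + 3359.18 + 55005.17 + 2630.87 + 9967.32 = 78536.46
Index = 95199.09 / 78536.46 × 100 = 121.2164

121.22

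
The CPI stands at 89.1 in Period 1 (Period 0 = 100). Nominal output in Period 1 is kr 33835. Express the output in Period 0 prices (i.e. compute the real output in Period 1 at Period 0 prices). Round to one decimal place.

Real = Nominal ÷ (Index/100) = 33835 ÷ (89.1/100)
     = 33835 ÷ 0.891 = 37974.1863

37974.2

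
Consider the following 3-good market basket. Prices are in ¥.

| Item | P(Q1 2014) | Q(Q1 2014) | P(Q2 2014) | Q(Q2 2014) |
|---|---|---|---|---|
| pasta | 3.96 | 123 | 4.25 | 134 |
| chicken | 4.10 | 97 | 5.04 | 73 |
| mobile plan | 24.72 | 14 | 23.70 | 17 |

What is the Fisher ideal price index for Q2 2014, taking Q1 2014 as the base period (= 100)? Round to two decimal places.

Laspeyres component (base-period weights):
ΣP(Q2 2014)Q(Q1 2014) = 4.25×123 + 5.04×97 + 23.70×14 = 522.75 + 488.88 + 331.8 = 1343.43
ΣP(Q1 2014)Q(Q1 2014) = 3.96×123 + 4.10×97 + 24.72×14 = 487.08 + 397.7 + 346.08 = 1230.86
L = 1343.43 / 1230.86 × 100 = 109.1456
Paasche component (current-period weights):
ΣP(Q2 2014)Q(Q2 2014) = 4.25×134 + 5.04×73 + 23.70×17 = 569.5 + 367.92 + 402.9 = 1340.32
ΣP(Q1 2014)Q(Q2 2014) = 3.96×134 + 4.10×73 + 24.72×17 = 530.64 + 299.3 + 420.24 = 1250.18
P = 1340.32 / 1250.18 × 100 = 107.2102
Fisher = √(L × P) = √(109.1456 × 107.2102) = 108.1736

108.17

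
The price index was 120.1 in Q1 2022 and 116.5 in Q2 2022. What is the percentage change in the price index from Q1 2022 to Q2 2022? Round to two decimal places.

-3.00%

Change = (116.5 − 120.1) / 120.1 × 100
       = -3.6 / 120.1 × 100 = -2.9975%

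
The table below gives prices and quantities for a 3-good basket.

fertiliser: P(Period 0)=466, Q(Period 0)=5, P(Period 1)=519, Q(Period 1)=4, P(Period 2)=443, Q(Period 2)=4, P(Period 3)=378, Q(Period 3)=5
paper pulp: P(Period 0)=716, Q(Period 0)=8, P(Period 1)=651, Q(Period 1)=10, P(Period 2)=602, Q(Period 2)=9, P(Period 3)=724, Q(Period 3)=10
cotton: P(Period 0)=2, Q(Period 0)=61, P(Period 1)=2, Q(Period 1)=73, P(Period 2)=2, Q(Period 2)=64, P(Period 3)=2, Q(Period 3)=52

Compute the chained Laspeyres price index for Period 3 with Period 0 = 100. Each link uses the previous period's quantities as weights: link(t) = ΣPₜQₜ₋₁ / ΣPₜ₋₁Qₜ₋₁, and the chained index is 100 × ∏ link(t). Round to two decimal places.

98.16

Link Period 0→Period 1:
ΣP(Period 1)Q(Period 0) = 519×5 + 651×8 + 2×61 = 2595 + 5208 + 122 = 7925
ΣP(Period 0)Q(Period 0) = 466×5 + 716×8 + 2×61 = 2330 + 5728 + 122 = 8180
link = 7925/8180 = 0.968826
Link Period 1→Period 2:
ΣP(Period 2)Q(Period 1) = 443×4 + 602×10 + 2×73 = 1772 + 6020 + 146 = 7938
ΣP(Period 1)Q(Period 1) = 519×4 + 651×10 + 2×73 = 2076 + 6510 + 146 = 8732
link = 7938/8732 = 0.909070
Link Period 2→Period 3:
ΣP(Period 3)Q(Period 2) = 378×4 + 724×9 + 2×64 = 1512 + 6516 + 128 = 8156
ΣP(Period 2)Q(Period 2) = 443×4 + 602×9 + 2×64 = 1772 + 5418 + 128 = 7318
link = 8156/7318 = 1.114512
Chained index = 100 × 0.968826 × 0.909070 × 1.114512 = 98.1586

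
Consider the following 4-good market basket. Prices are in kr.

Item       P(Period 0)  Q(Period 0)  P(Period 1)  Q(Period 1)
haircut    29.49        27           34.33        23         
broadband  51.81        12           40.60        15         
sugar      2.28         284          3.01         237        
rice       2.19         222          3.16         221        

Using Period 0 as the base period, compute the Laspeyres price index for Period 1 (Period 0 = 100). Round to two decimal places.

116.41

Laspeyres price index uses base-period quantities as weights.
ΣP(Period 1)·Q(Period 0) = 34.33×27 + 40.60×12 + 3.01×284 + 3.16×222 = 926.91 + 487.2 + 854.84 + 701.52 = 2970.47
ΣP(Period 0)·Q(Period 0) = 29.49×27 + 51.81×12 + 2.28×284 + 2.19×222 = 796.23 + 621.72 + 647.52 + 486.18 = 2551.65
Index = 2970.47 / 2551.65 × 100 = 116.4137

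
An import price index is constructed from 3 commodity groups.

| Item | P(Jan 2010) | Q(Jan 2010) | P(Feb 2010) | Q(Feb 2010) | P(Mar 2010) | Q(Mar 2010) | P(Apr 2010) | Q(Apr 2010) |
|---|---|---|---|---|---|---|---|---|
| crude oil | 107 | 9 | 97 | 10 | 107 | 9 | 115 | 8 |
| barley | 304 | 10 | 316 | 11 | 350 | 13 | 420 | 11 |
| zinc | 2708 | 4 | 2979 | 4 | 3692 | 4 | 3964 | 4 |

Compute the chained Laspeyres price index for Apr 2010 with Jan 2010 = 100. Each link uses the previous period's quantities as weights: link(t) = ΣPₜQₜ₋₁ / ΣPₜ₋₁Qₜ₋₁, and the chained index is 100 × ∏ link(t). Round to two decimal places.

Link Jan 2010→Feb 2010:
ΣP(Feb 2010)Q(Jan 2010) = 97×9 + 316×10 + 2979×4 = 873 + 3160 + 11916 = 15949
ΣP(Jan 2010)Q(Jan 2010) = 107×9 + 304×10 + 2708×4 = 963 + 3040 + 10832 = 14835
link = 15949/14835 = 1.075093
Link Feb 2010→Mar 2010:
ΣP(Mar 2010)Q(Feb 2010) = 107×10 + 350×11 + 3692×4 = 1070 + 3850 + 14768 = 19688
ΣP(Feb 2010)Q(Feb 2010) = 97×10 + 316×11 + 2979×4 = 970 + 3476 + 11916 = 16362
link = 19688/16362 = 1.203276
Link Mar 2010→Apr 2010:
ΣP(Apr 2010)Q(Mar 2010) = 115×9 + 420×13 + 3964×4 = 1035 + 5460 + 15856 = 22351
ΣP(Mar 2010)Q(Mar 2010) = 107×9 + 350×13 + 3692×4 = 963 + 4550 + 14768 = 20281
link = 22351/20281 = 1.102066
Chained index = 100 × 1.075093 × 1.203276 × 1.102066 = 142.5669

142.57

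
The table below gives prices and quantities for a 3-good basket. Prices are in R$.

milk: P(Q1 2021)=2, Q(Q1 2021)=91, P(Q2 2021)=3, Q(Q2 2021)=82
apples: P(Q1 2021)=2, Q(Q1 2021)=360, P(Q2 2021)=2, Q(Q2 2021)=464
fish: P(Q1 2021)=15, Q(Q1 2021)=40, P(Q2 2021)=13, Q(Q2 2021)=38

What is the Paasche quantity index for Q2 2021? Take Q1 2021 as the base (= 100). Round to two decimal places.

Paasche quantity index uses current-period prices as weights.
ΣP(Q2 2021)·Q(Q2 2021) = 3×82 + 2×464 + 13×38 = 246 + 928 + 494 = 1668
ΣP(Q2 2021)·Q(Q1 2021) = 3×91 + 2×360 + 13×40 = 273 + 720 + 520 = 1513
Index = 1668 / 1513 × 100 = 110.2445

110.24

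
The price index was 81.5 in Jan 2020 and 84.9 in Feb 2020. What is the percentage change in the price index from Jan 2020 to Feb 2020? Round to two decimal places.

Change = (84.9 − 81.5) / 81.5 × 100
       = 3.4 / 81.5 × 100 = 4.1718%

4.17%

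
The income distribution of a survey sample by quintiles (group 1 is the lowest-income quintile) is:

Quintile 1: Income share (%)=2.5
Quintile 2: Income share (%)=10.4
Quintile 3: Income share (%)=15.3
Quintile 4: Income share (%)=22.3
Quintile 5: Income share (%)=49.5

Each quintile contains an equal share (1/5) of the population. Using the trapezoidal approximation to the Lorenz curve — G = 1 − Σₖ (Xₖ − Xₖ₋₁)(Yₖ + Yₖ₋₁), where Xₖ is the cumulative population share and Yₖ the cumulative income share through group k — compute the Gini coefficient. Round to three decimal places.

0.424

Cumulative income shares Yₖ: 0.0250, 0.1290, 0.2820, 0.5050, 1.0000
Σ (Xₖ−Xₖ₋₁)(Yₖ+Yₖ₋₁) = (1/5)(0.0250+0.0000) + (1/5)(0.1290+0.0250) + (1/5)(0.2820+0.1290) + (1/5)(0.5050+0.2820) + (1/5)(1.0000+0.5050)
  = 0.0050 + 0.0308 + 0.0822 + 0.1574 + 0.3010 = 0.5764
G = 1 − 0.5764 = 0.4236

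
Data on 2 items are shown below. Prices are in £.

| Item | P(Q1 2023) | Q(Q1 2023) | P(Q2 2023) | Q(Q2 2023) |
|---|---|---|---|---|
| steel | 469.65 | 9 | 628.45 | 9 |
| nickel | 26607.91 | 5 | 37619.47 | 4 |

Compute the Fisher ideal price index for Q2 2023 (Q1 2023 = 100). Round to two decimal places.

141.12

Laspeyres component (base-period weights):
ΣP(Q2 2023)Q(Q1 2023) = 628.45×9 + 37619.47×5 = 5656.05 + 188097.35 = 193753.4
ΣP(Q1 2023)Q(Q1 2023) = 469.65×9 + 26607.91×5 = 4226.85 + 133039.55 = 137266.4
L = 193753.4 / 137266.4 × 100 = 141.1514
Paasche component (current-period weights):
ΣP(Q2 2023)Q(Q2 2023) = 628.45×9 + 37619.47×4 = 5656.05 + 150477.88 = 156133.93
ΣP(Q1 2023)Q(Q2 2023) = 469.65×9 + 26607.91×4 = 4226.85 + 106431.64 = 110658.49
P = 156133.93 / 110658.49 × 100 = 141.0953
Fisher = √(L × P) = √(141.1514 × 141.0953) = 141.1233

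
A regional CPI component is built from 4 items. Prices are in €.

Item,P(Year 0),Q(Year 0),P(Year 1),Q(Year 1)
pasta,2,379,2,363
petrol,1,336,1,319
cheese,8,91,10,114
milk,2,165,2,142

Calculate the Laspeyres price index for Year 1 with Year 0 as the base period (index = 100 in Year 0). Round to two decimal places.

108.46

Laspeyres price index uses base-period quantities as weights.
ΣP(Year 1)·Q(Year 0) = 2×379 + 1×336 + 10×91 + 2×165 = 758 + 336 + 910 + 330 = 2334
ΣP(Year 0)·Q(Year 0) = 2×379 + 1×336 + 8×91 + 2×165 = 758 + 336 + 728 + 330 = 2152
Index = 2334 / 2152 × 100 = 108.4572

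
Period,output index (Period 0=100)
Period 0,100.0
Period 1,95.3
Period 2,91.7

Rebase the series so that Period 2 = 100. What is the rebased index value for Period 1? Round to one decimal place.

103.9

Rebased(Period 1) = 95.3 / 91.7 × 100 = 103.9258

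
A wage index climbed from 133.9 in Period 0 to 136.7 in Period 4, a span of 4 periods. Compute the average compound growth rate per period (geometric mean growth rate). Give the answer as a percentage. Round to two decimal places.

0.52%

Growth factor = (136.7/133.9)^(1/4) = (1.020911)^(1/4) = 1.005187
Growth rate = 1.005187 − 1 = 0.005187 = 0.5187%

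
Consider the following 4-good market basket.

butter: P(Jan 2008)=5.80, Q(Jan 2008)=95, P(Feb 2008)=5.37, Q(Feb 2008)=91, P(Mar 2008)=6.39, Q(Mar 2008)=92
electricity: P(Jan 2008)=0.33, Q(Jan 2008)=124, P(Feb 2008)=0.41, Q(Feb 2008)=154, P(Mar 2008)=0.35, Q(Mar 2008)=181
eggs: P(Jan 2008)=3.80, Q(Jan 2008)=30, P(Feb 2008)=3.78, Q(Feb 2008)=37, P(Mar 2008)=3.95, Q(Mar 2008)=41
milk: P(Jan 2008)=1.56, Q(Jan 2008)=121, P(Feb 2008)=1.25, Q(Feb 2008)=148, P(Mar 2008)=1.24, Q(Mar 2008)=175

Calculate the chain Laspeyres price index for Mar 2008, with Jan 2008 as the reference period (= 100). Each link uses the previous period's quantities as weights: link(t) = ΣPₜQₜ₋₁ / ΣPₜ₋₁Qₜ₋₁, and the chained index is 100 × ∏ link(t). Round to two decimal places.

Link Jan 2008→Feb 2008:
ΣP(Feb 2008)Q(Jan 2008) = 5.37×95 + 0.41×124 + 3.78×30 + 1.25×121 = 510.15 + 50.84 + 113.4 + 151.25 = 825.64
ΣP(Jan 2008)Q(Jan 2008) = 5.80×95 + 0.33×124 + 3.80×30 + 1.56×121 = 551 + 40.92 + 114 + 188.76 = 894.68
link = 825.64/894.68 = 0.922833
Link Feb 2008→Mar 2008:
ΣP(Mar 2008)Q(Feb 2008) = 6.39×91 + 0.35×154 + 3.95×37 + 1.24×148 = 581.49 + 53.9 + 146.15 + 183.52 = 965.06
ΣP(Feb 2008)Q(Feb 2008) = 5.37×91 + 0.41×154 + 3.78×37 + 1.25×148 = 488.67 + 63.14 + 139.86 + 185 = 876.67
link = 965.06/876.67 = 1.100825
Chained index = 100 × 0.922833 × 1.100825 = 101.5877

101.59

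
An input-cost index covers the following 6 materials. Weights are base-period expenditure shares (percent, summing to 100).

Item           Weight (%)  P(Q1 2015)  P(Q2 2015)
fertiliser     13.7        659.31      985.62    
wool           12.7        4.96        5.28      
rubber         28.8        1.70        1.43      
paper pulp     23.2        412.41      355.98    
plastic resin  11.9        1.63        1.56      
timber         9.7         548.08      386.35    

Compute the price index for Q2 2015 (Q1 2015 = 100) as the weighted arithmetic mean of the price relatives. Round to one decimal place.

fertiliser: 13.7 × (985.62/659.31) = 13.7 × 1.494927 = 20.4805
wool: 12.7 × (5.28/4.96) = 12.7 × 1.064516 = 13.5194
rubber: 28.8 × (1.43/1.70) = 28.8 × 0.841176 = 24.2259
paper pulp: 23.2 × (355.98/412.41) = 23.2 × 0.863170 = 20.0255
plastic resin: 11.9 × (1.56/1.63) = 11.9 × 0.957055 = 11.3890
timber: 9.7 × (386.35/548.08) = 9.7 × 0.704915 = 6.8377
Index = Σ wᵢ·(p₁ᵢ/p₀ᵢ) = 20.4805 + 13.5194 + 24.2259 + 20.0255 + 11.3890 + 6.8377 = 96.4779

96.5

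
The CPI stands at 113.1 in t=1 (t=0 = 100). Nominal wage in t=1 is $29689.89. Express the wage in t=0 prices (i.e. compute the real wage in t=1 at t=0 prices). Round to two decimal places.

Real = Nominal ÷ (Index/100) = 29689.89 ÷ (113.1/100)
     = 29689.89 ÷ 1.131 = 26251.0080

26251.01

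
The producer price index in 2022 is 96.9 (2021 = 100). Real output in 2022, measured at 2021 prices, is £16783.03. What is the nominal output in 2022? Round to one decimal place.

16262.8

Nominal = Real × (Index/100) = 16783.03 × (96.9/100)
        = 16783.03 × 0.969 = 16262.7561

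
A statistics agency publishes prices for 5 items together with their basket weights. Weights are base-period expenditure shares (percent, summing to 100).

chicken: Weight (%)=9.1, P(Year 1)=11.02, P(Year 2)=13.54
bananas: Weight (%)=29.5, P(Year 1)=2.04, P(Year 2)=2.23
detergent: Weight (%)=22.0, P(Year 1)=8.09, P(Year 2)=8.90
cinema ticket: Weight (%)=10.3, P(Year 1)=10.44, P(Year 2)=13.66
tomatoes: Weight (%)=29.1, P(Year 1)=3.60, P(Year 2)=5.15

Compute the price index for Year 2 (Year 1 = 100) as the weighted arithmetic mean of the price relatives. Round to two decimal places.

122.74

chicken: 9.1 × (13.54/11.02) = 9.1 × 1.228675 = 11.1809
bananas: 29.5 × (2.23/2.04) = 29.5 × 1.093137 = 32.2475
detergent: 22.0 × (8.90/8.09) = 22.0 × 1.100124 = 24.2027
cinema ticket: 10.3 × (13.66/10.44) = 10.3 × 1.308429 = 13.4768
tomatoes: 29.1 × (5.15/3.60) = 29.1 × 1.430556 = 41.6292
Index = Σ wᵢ·(p₁ᵢ/p₀ᵢ) = 11.1809 + 32.2475 + 24.2027 + 13.4768 + 41.6292 = 122.7372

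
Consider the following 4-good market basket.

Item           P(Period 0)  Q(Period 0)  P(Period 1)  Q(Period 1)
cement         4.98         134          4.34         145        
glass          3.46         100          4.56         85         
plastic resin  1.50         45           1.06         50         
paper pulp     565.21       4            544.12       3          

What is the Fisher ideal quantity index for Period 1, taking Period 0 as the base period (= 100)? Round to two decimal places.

83.12

Laspeyres component (base-period weights):
ΣP(Period 0)Q(Period 1) = 4.98×145 + 3.46×85 + 1.50×50 + 565.21×3 = 722.1 + 294.1 + 75 + 1695.63 = 2786.83
ΣP(Period 0)Q(Period 0) = 4.98×134 + 3.46×100 + 1.50×45 + 565.21×4 = 667.32 + 346 + 67.5 + 2260.84 = 3341.66
L = 2786.83 / 3341.66 × 100 = 83.3966
Paasche component (current-period weights):
ΣP(Period 1)Q(Period 1) = 4.34×145 + 4.56×85 + 1.06×50 + 544.12×3 = 629.3 + 387.6 + 53 + 1632.36 = 2702.26
ΣP(Period 1)Q(Period 0) = 4.34×134 + 4.56×100 + 1.06×45 + 544.12×4 = 581.56 + 456 + 47.7 + 2176.48 = 3261.74
P = 2702.26 / 3261.74 × 100 = 82.8472
Fisher = √(L × P) = √(83.3966 × 82.8472) = 83.1214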